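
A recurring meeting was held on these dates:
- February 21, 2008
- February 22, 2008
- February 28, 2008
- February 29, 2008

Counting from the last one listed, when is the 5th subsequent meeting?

The gap pattern 1, 6, 1 repeats every 2 events.
These are the Thursdays and Fridays of each week.
Next Thursday: March 6, 2008.
Next Friday: March 7, 2008.
Next Thursday: March 13, 2008.
Next Friday: March 14, 2008.
Next Thursday: March 20, 2008.

March 20, 2008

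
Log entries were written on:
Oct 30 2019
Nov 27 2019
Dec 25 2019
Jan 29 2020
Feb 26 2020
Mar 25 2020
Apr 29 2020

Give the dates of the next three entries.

Every date is a Wednesday; gaps 28, 28, 35, 28, 28, 35 days.
Each is the last Wednesday of its month (at least one falls on the 29th or later, ruling out '4th Wednesday').
May 2020 ends with Wednesday May 27 2020.
June 2020 ends with Wednesday Jun 24 2020.
Last Wednesday of July 2020: Jul 29 2020.

May 27 2020, Jun 24 2020, Jul 29 2020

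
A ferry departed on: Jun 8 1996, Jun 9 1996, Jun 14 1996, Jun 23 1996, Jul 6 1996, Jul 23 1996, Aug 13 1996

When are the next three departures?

Gaps: 1, 5, 9, 13, 17, 21 days — each gap is 4 larger than the previous one.
Next gap: 25 days. Aug 13 1996 + 25 days = Sep 7 1996.
Next gap: 29 days. Sep 7 1996 + 29 days = Oct 6 1996.
Next gap: 33 days. Oct 6 1996 + 33 days = Nov 8 1996.

Sep 7 1996, Oct 6 1996, Nov 8 1996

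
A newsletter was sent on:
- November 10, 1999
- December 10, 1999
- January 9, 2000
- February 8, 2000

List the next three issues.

Gaps between consecutive events: 30, 30, 30 days — a constant 30-day interval.
February 8, 2000 + 30 days = March 9, 2000.
March 9, 2000 + 30 days = April 8, 2000.
April 8, 2000 + 30 days = May 8, 2000.

March 9, 2000; April 8, 2000; May 8, 2000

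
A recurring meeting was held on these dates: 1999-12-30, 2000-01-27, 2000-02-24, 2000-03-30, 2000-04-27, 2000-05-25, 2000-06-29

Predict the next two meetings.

All Thursdays; the gaps (28, 28, 35, 28, 28, 35) vary with month length.
This is the last Thursday of each month.
July 2000 ends with Thursday 2000-07-27.
August 2000 ends with Thursday 2000-08-31.

2000-07-27, 2000-08-31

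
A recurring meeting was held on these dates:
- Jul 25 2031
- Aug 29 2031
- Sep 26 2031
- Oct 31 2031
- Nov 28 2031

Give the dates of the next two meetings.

All Fridays; the gaps (35, 28, 35, 28) vary with month length.
This is the last Friday of each month.
December 2031 ends with Friday Dec 26 2031.
Last Friday of January 2032: Jan 30 2032.

Dec 26 2031, Jan 30 2032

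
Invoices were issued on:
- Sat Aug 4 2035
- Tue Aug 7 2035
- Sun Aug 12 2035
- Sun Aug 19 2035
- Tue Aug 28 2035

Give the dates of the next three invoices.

Sat Sep 8 2035, Fri Sep 21 2035, Sat Oct 6 2035

Gaps: 3, 5, 7, 9 days — each gap is 2 larger than the previous one.
Next gap: 11 days. Tue Aug 28 2035 + 11 days = Sat Sep 8 2035.
Next gap: 13 days. Sat Sep 8 2035 + 13 days = Fri Sep 21 2035.
Next gap: 15 days. Fri Sep 21 2035 + 15 days = Sat Oct 6 2035.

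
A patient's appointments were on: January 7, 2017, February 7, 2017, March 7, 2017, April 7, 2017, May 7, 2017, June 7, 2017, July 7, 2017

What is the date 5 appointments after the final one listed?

The day-of-month is always 7 (31, 28, 31, 30, 31, 30 days between events).
So this recurs on the 7th of each month.
Next: August 2017 → August 7, 2017.
Next: September 2017 → September 7, 2017.
Next: October 2017 → October 7, 2017.
November 2017: November 7, 2017.
Next: December 2017 → December 7, 2017.

December 7, 2017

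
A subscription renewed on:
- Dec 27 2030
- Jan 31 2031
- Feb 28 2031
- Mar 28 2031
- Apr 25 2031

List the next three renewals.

All Fridays; the gaps (35, 28, 28, 28) vary with month length.
This is the last Friday of each month.
May 2031 ends with Friday May 30 2031.
Last Friday of June 2031: Jun 27 2031.
Last Friday of July 2031: Jul 25 2031.

May 30 2031, Jun 27 2031, Jul 25 2031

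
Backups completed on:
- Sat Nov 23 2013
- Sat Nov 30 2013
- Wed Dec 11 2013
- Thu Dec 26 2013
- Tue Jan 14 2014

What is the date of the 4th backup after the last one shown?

Gaps: 7, 11, 15, 19 days — each gap is 4 larger than the previous one.
Next gap: 23 days. Tue Jan 14 2014 + 23 days = Thu Feb 6 2014.
Next gap: 27 days. Thu Feb 6 2014 + 27 days = Wed Mar 5 2014.
Next gap: 31 days. Wed Mar 5 2014 + 31 days = Sat Apr 5 2014.
Next gap: 35 days. Sat Apr 5 2014 + 35 days = Sat May 10 2014.

Sat May 10 2014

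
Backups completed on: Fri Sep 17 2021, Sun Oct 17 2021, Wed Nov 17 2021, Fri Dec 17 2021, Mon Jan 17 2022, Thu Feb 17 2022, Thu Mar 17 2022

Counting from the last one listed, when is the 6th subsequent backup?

Sat Sep 17 2022

Each date is the 17th; the gaps (30, 31, 30, 31, 31, 28) track the month lengths.
The rule is the 17th of each month.
April 2022: Sun Apr 17 2022.
Next: May 2022 → Tue May 17 2022.
June 2022: Fri Jun 17 2022.
July 2022: Sun Jul 17 2022.
Next: August 2022 → Wed Aug 17 2022.
September 2022: Sat Sep 17 2022.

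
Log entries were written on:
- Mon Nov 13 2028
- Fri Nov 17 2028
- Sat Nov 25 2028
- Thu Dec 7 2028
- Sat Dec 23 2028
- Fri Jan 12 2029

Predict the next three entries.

Mon Feb 5 2029, Mon Mar 5 2029, Fri Apr 6 2029

Intervals are 4, 8, 12, 16, 20 days — an arithmetic progression with common difference 4.
Next gap: 24 days. Fri Jan 12 2029 + 24 days = Mon Feb 5 2029.
Next gap: 28 days. Mon Feb 5 2029 + 28 days = Mon Mar 5 2029.
Next gap: 32 days. Mon Mar 5 2029 + 32 days = Fri Apr 6 2029.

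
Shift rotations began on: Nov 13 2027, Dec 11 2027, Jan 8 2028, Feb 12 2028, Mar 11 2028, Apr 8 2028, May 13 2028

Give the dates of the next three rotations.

Jun 10 2028, Jul 8 2028, Aug 12 2028

Gaps: 28, 28, 35, 28, 28, 35 days — a mix of 28 and 35. Every date is a Saturday.
Each is the 2nd Saturday of its month.
June 2028 — 2nd Saturday is Jun 10 2028.
July 2028 — 2nd Saturday is Jul 8 2028.
August 2028 — 2nd Saturday is Aug 12 2028.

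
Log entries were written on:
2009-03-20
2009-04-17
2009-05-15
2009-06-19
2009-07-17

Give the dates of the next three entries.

2009-08-21, 2009-09-18, 2009-10-16

All dates are Fridays, 28, 28, 35, 28 days apart.
Specifically, the 3rd Friday of each month.
August 2009 — 3rd Friday is 2009-08-21.
3rd Friday of September 2009: 2009-09-18.
October 2009 — 3rd Friday is 2009-10-16.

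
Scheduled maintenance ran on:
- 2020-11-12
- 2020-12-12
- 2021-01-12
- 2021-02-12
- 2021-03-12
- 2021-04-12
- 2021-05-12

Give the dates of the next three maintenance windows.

The day-of-month is always 12 (30, 31, 31, 28, 31, 30 days between events).
So this recurs on the 12th of each month.
Next: June 2021 → 2021-06-12.
Next: July 2021 → 2021-07-12.
August 2021: 2021-08-12.

2021-06-12, 2021-07-12, 2021-08-12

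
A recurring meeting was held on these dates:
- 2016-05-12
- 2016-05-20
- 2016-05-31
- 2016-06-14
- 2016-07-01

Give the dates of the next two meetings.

Gaps: 8, 11, 14, 17 days — each gap is 3 larger than the previous one.
Next gap: 20 days. 2016-07-01 + 20 days = 2016-07-21.
Next gap: 23 days. 2016-07-21 + 23 days = 2016-08-13.

2016-07-21, 2016-08-13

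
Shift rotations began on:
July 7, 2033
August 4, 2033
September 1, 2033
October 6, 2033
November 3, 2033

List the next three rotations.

Gaps: 28, 28, 35, 28 days — a mix of 28 and 35. Every date is a Thursday.
Each is the 1st Thursday of its month.
December 2033 — 1st Thursday is December 1, 2033.
January 2034 — 1st Thursday is January 5, 2034.
1st Thursday of February 2034: February 2, 2034.

December 1, 2033; January 5, 2034; February 2, 2034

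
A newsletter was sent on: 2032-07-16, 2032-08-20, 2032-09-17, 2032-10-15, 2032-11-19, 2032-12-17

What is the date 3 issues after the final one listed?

Gaps: 35, 28, 28, 35, 28 days — a mix of 28 and 35. Every date is a Friday.
Each is the 3rd Friday of its month.
3rd Friday of January 2033: 2033-01-21.
February 2033 — 3rd Friday is 2033-02-18.
March 2033 — 3rd Friday is 2033-03-18.

2033-03-18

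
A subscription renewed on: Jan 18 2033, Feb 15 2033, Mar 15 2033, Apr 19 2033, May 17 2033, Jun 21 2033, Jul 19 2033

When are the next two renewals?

Gaps: 28, 28, 35, 28, 35, 28 days — a mix of 28 and 35. Every date is a Tuesday.
Each is the 3rd Tuesday of its month.
August 2033 — 3rd Tuesday is Aug 16 2033.
September 2033 — 3rd Tuesday is Sep 20 2033.

Aug 16 2033, Sep 20 2033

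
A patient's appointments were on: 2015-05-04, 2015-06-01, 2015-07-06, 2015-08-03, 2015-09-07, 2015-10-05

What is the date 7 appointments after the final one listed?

Gaps: 28, 35, 28, 35, 28 days — a mix of 28 and 35. Every date is a Monday.
Each is the 1st Monday of its month.
November 2015 — 1st Monday is 2015-11-02.
1st Monday of December 2015: 2015-12-07.
1st Monday of January 2016: 2016-01-04.
February 2016 — 1st Monday is 2016-02-01.
1st Monday of March 2016: 2016-03-07.
1st Monday of April 2016: 2016-04-04.
May 2016 — 1st Monday is 2016-05-02.

2016-05-02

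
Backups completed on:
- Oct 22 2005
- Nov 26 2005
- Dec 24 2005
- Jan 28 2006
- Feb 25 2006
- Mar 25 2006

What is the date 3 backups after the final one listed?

These are Saturdays at 28- or 35-day spacing (35, 28, 35, 28, 28).
The pattern: 4th Saturday of the month.
April 2006 — 4th Saturday is Apr 22 2006.
May 2006 — 4th Saturday is May 27 2006.
4th Saturday of June 2006: Jun 24 2006.

Jun 24 2006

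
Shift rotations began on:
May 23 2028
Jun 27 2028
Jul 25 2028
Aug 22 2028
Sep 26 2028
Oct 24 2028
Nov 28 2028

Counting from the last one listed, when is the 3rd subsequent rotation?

These are Tuesdays at 28- or 35-day spacing (35, 28, 28, 35, 28, 35).
The pattern: 4th Tuesday of the month.
December 2028 — 4th Tuesday is Dec 26 2028.
4th Tuesday of January 2029: Jan 23 2029.
4th Tuesday of February 2029: Feb 27 2029.

Feb 27 2029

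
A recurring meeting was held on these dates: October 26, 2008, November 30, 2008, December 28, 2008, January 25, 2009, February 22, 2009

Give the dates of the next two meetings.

March 29, 2009; April 26, 2009

All Sundays; the gaps (35, 28, 28, 28) vary with month length.
This is the last Sunday of each month.
March 2009 ends with Sunday March 29, 2009.
Last Sunday of April 2009: April 26, 2009.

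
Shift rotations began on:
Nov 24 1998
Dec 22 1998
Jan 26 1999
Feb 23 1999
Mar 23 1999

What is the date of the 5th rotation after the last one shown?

Aug 24 1999

All dates are Tuesdays, 28, 35, 28, 28 days apart.
Specifically, the 4th Tuesday of each month.
April 1999 — 4th Tuesday is Apr 27 1999.
4th Tuesday of May 1999: May 25 1999.
June 1999 — 4th Tuesday is Jun 22 1999.
July 1999 — 4th Tuesday is Jul 27 1999.
August 1999 — 4th Tuesday is Aug 24 1999.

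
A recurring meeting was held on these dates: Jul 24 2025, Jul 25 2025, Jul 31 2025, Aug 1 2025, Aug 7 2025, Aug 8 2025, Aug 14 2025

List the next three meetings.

Gaps: 1, 6, 1, 6, 1, 6 days — not constant, but cyclic with period 2.
The events fall on every Thursday and Friday.
The following Friday is Aug 15 2025.
Next Thursday: Aug 21 2025.
Next Friday: Aug 22 2025.

Aug 15 2025, Aug 21 2025, Aug 22 2025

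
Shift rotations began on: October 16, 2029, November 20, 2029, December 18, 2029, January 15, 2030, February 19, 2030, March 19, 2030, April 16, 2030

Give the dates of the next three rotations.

These are Tuesdays at 28- or 35-day spacing (35, 28, 28, 35, 28, 28).
The pattern: 3rd Tuesday of the month.
May 2030 — 3rd Tuesday is May 21, 2030.
June 2030 — 3rd Tuesday is June 18, 2030.
3rd Tuesday of July 2030: July 16, 2030.

May 21, 2030; June 18, 2030; July 16, 2030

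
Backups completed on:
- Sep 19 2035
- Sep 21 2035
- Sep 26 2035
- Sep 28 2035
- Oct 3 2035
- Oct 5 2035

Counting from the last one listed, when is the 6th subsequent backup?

Oct 26 2035

Every event lands on a Wednesday or Friday (gaps cycle 2, 5, 2, 5, 2).
So the schedule is: every Wednesday and Friday.
The following Wednesday is Oct 10 2035.
Next Friday: Oct 12 2035.
The following Wednesday is Oct 17 2035.
The following Friday is Oct 19 2035.
Next Wednesday: Oct 24 2035.
Next Friday: Oct 26 2035.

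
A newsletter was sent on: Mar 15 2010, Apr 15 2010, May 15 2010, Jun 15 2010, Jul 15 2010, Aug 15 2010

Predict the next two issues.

Sep 15 2010, Oct 15 2010

Each date is the 15th; the gaps (31, 30, 31, 30, 31) track the month lengths.
The rule is the 15th of each month.
Next: September 2010 → Sep 15 2010.
October 2010: Oct 15 2010.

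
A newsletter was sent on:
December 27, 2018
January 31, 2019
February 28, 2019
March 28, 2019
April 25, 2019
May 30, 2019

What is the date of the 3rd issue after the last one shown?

August 29, 2019

These are Thursdays with 35, 28, 28, 28, 35-day gaps.
Each is the final Thursday of its month — January 31, 2019 is past the 28th, so '4th Thursday' doesn't fit.
Last Thursday of June 2019: June 27, 2019.
July 2019 ends with Thursday July 25, 2019.
Last Thursday of August 2019: August 29, 2019.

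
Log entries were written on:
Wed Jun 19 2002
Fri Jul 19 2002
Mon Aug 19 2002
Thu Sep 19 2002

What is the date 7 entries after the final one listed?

The day-of-month is always 19 (30, 31, 31 days between events).
So this recurs on the 19th of each month.
Next: October 2002 → Sat Oct 19 2002.
November 2002: Tue Nov 19 2002.
December 2002: Thu Dec 19 2002.
January 2003: Sun Jan 19 2003.
February 2003: Wed Feb 19 2003.
March 2003: Wed Mar 19 2003.
April 2003: Sat Apr 19 2003.

Sat Apr 19 2003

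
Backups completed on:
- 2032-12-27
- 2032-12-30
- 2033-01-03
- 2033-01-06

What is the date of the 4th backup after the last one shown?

Every event lands on a Monday or Thursday (gaps cycle 3, 4, 3).
So the schedule is: every Monday and Thursday.
Next Monday: 2033-01-10.
The following Thursday is 2033-01-13.
Next Monday: 2033-01-17.
Next Thursday: 2033-01-20.

2033-01-20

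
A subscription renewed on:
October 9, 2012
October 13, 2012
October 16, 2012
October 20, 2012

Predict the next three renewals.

The gap pattern 4, 3, 4 repeats every 2 events.
These are the Tuesdays and Saturdays of each week.
The following Tuesday is October 23, 2012.
The following Saturday is October 27, 2012.
Next Tuesday: October 30, 2012.

October 23, 2012; October 27, 2012; October 30, 2012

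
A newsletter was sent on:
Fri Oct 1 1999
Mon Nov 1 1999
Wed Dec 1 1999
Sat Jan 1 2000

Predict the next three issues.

Gaps: 31, 30, 31 days — not constant. Every event is on the 1st of the month.
Pattern: the 1st of each month.
Next: February 2000 → Tue Feb 1 2000.
March 2000: Wed Mar 1 2000.
Next: April 2000 → Sat Apr 1 2000.

Tue Feb 1 2000, Wed Mar 1 2000, Sat Apr 1 2000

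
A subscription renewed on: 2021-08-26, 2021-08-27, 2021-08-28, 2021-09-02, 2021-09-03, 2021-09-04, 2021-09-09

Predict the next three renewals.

The gap pattern 1, 1, 5, 1, 1, 5 repeats every 3 events.
These are the Thursdays, Fridays and Saturdays of each week.
Next Friday: 2021-09-10.
The following Saturday is 2021-09-11.
The following Thursday is 2021-09-16.

2021-09-10, 2021-09-11, 2021-09-16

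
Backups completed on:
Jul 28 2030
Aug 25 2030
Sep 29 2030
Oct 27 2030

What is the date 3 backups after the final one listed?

These are Sundays with 28, 35, 28-day gaps.
Each is the final Sunday of its month — Sep 29 2030 is past the 28th, so '4th Sunday' doesn't fit.
Last Sunday of November 2030: Nov 24 2030.
Last Sunday of December 2030: Dec 29 2030.
Last Sunday of January 2031: Jan 26 2031.

Jan 26 2031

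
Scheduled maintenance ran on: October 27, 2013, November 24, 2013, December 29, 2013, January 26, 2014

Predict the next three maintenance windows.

Every date is a Sunday; gaps 28, 35, 28 days.
Each is the last Sunday of its month (at least one falls on the 29th or later, ruling out '4th Sunday').
February 2014 ends with Sunday February 23, 2014.
Last Sunday of March 2014: March 30, 2014.
Last Sunday of April 2014: April 27, 2014.

February 23, 2014; March 30, 2014; April 27, 2014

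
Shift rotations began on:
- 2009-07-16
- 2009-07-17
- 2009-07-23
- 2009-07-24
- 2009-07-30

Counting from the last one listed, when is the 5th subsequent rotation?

The gap pattern 1, 6, 1, 6 repeats every 2 events.
These are the Thursdays and Fridays of each week.
Next Friday: 2009-07-31.
Next Thursday: 2009-08-06.
Next Friday: 2009-08-07.
Next Thursday: 2009-08-13.
Next Friday: 2009-08-14.

2009-08-14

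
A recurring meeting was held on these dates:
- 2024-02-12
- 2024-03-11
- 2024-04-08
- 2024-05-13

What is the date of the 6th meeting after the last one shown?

Gaps: 28, 28, 35 days — a mix of 28 and 35. Every date is a Monday.
Each is the 2nd Monday of its month.
June 2024 — 2nd Monday is 2024-06-10.
July 2024 — 2nd Monday is 2024-07-08.
2nd Monday of August 2024: 2024-08-12.
2nd Monday of September 2024: 2024-09-09.
2nd Monday of October 2024: 2024-10-14.
November 2024 — 2nd Monday is 2024-11-11.

2024-11-11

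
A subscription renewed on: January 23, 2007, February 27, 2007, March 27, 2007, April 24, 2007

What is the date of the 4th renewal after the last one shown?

August 28, 2007

These are Tuesdays at 28- or 35-day spacing (35, 28, 28).
The pattern: 4th Tuesday of the month.
4th Tuesday of May 2007: May 22, 2007.
June 2007 — 4th Tuesday is June 26, 2007.
4th Tuesday of July 2007: July 24, 2007.
August 2007 — 4th Tuesday is August 28, 2007.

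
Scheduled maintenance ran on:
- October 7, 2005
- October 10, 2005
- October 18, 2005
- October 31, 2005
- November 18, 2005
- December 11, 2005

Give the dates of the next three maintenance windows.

January 8, 2006; February 10, 2006; March 20, 2006

Gaps: 3, 8, 13, 18, 23 days — each gap is 5 larger than the previous one.
Next gap: 28 days. December 11, 2005 + 28 days = January 8, 2006.
Next gap: 33 days. January 8, 2006 + 33 days = February 10, 2006.
Next gap: 38 days. February 10, 2006 + 38 days = March 20, 2006.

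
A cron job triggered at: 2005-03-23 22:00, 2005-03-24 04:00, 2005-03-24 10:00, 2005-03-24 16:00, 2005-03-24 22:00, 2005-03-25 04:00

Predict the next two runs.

2005-03-25 10:00, 2005-03-25 16:00

Gaps: 6, 6, 6, 6, 6 hours — each event is 6 hours after the previous one.
2005-03-25 04:00 + 6 h = 2005-03-25 10:00.
2005-03-25 10:00 + 6 h = 2005-03-25 16:00.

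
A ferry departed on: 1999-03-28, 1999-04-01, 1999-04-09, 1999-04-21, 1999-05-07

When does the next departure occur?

1999-05-27

Gaps: 4, 8, 12, 16 days — each gap is 4 larger than the previous one.
Next gap: 20 days. 1999-05-07 + 20 days = 1999-05-27.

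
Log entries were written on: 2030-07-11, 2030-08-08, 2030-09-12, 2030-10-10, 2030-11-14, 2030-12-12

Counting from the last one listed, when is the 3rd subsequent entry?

Gaps: 28, 35, 28, 35, 28 days — a mix of 28 and 35. Every date is a Thursday.
Each is the 2nd Thursday of its month.
2nd Thursday of January 2031: 2031-01-09.
February 2031 — 2nd Thursday is 2031-02-13.
2nd Thursday of March 2031: 2031-03-13.

2031-03-13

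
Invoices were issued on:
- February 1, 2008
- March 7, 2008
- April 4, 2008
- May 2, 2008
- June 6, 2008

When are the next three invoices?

July 4, 2008; August 1, 2008; September 5, 2008

All dates are Fridays, 35, 28, 28, 35 days apart.
Specifically, the 1st Friday of each month.
1st Friday of July 2008: July 4, 2008.
1st Friday of August 2008: August 1, 2008.
September 2008 — 1st Friday is September 5, 2008.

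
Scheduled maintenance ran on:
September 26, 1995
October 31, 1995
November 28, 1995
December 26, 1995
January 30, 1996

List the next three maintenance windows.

All Tuesdays; the gaps (35, 28, 28, 35) vary with month length.
This is the last Tuesday of each month.
Last Tuesday of February 1996: February 27, 1996.
Last Tuesday of March 1996: March 26, 1996.
Last Tuesday of April 1996: April 30, 1996.

February 27, 1996; March 26, 1996; April 30, 1996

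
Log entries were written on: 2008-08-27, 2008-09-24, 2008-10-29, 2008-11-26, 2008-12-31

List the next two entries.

All Wednesdays; the gaps (28, 35, 28, 35) vary with month length.
This is the last Wednesday of each month.
Last Wednesday of January 2009: 2009-01-28.
Last Wednesday of February 2009: 2009-02-25.

2009-01-28, 2009-02-25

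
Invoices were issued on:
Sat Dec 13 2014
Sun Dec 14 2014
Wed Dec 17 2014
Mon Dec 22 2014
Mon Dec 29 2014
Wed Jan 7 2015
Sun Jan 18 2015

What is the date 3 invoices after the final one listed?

Intervals are 1, 3, 5, 7, 9, 11 days — an arithmetic progression with common difference 2.
Next gap: 13 days. Sun Jan 18 2015 + 13 days = Sat Jan 31 2015.
Next gap: 15 days. Sat Jan 31 2015 + 15 days = Sun Feb 15 2015.
Next gap: 17 days. Sun Feb 15 2015 + 17 days = Wed Mar 4 2015.

Wed Mar 4 2015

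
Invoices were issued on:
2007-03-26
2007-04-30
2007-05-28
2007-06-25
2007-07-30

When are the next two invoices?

2007-08-27, 2007-09-24

All Mondays; the gaps (35, 28, 28, 35) vary with month length.
This is the last Monday of each month.
August 2007 ends with Monday 2007-08-27.
September 2007 ends with Monday 2007-09-24.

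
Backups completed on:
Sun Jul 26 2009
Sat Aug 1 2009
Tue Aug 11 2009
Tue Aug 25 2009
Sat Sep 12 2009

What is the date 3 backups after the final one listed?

Sun Nov 29 2009

The spacing grows by 4 each time: 6, 10, 14, 18 days.
Next gap: 22 days. Sat Sep 12 2009 + 22 days = Sun Oct 4 2009.
Next gap: 26 days. Sun Oct 4 2009 + 26 days = Fri Oct 30 2009.
Next gap: 30 days. Fri Oct 30 2009 + 30 days = Sun Nov 29 2009.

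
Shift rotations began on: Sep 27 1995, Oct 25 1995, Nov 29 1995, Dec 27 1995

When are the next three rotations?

These are Wednesdays with 28, 35, 28-day gaps.
Each is the final Wednesday of its month — Nov 29 1995 is past the 28th, so '4th Wednesday' doesn't fit.
Last Wednesday of January 1996: Jan 31 1996.
February 1996 ends with Wednesday Feb 28 1996.
March 1996 ends with Wednesday Mar 27 1996.

Jan 31 1996, Feb 28 1996, Mar 27 1996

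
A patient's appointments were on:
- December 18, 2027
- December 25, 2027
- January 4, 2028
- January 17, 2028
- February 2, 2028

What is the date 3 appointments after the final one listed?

Intervals are 7, 10, 13, 16 days — an arithmetic progression with common difference 3.
Next gap: 19 days. February 2, 2028 + 19 days = February 21, 2028.
Next gap: 22 days. February 21, 2028 + 22 days = March 14, 2028.
Next gap: 25 days. March 14, 2028 + 25 days = April 8, 2028.

April 8, 2028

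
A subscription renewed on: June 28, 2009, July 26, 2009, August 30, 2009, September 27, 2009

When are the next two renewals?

All Sundays; the gaps (28, 35, 28) vary with month length.
This is the last Sunday of each month.
October 2009 ends with Sunday October 25, 2009.
Last Sunday of November 2009: November 29, 2009.

October 25, 2009; November 29, 2009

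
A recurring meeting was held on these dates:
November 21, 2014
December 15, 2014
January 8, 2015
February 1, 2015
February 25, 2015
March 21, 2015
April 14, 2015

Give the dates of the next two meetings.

May 8, 2015; June 1, 2015

Gaps between consecutive events: 24, 24, 24, 24, 24, 24 days — a constant 24-day interval.
April 14, 2015 + 24 days = May 8, 2015.
May 8, 2015 + 24 days = June 1, 2015.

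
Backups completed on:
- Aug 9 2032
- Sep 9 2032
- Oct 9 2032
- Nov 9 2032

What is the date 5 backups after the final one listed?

Apr 9 2033

Each date is the 9th; the gaps (31, 30, 31) track the month lengths.
The rule is the 9th of each month.
Next: December 2032 → Dec 9 2032.
January 2033: Jan 9 2033.
Next: February 2033 → Feb 9 2033.
March 2033: Mar 9 2033.
April 2033: Apr 9 2033.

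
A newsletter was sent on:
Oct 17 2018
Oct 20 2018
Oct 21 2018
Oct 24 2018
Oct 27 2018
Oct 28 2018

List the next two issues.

Oct 31 2018, Nov 3 2018

The gap pattern 3, 1, 3, 3, 1 repeats every 3 events.
These are the Wednesdays, Saturdays and Sundays of each week.
The following Wednesday is Oct 31 2018.
The following Saturday is Nov 3 2018.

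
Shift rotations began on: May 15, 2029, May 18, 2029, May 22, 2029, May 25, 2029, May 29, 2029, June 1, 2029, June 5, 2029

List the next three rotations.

Gaps: 3, 4, 3, 4, 3, 4 days — not constant, but cyclic with period 2.
The events fall on every Tuesday and Friday.
The following Friday is June 8, 2029.
Next Tuesday: June 12, 2029.
Next Friday: June 15, 2029.

June 8, 2029; June 12, 2029; June 15, 2029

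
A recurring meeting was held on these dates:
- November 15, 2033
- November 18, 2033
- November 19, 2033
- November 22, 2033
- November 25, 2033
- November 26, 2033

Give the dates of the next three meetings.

Gaps: 3, 1, 3, 3, 1 days — not constant, but cyclic with period 3.
The events fall on every Tuesday, Friday and Saturday.
Next Tuesday: November 29, 2033.
Next Friday: December 2, 2033.
The following Saturday is December 3, 2033.

November 29, 2033; December 2, 2033; December 3, 2033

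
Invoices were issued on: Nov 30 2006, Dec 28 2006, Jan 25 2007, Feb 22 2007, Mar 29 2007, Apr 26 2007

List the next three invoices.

May 31 2007, Jun 28 2007, Jul 26 2007

All Thursdays; the gaps (28, 28, 28, 35, 28) vary with month length.
This is the last Thursday of each month.
Last Thursday of May 2007: May 31 2007.
June 2007 ends with Thursday Jun 28 2007.
July 2007 ends with Thursday Jul 26 2007.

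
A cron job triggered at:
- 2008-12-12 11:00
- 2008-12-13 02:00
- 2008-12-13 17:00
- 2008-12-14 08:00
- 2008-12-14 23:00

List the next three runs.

2008-12-15 14:00, 2008-12-16 05:00, 2008-12-16 20:00

The interval is a steady 15 hours (15, 15, 15, 15).
2008-12-14 23:00 + 15 h = 2008-12-15 14:00.
2008-12-15 14:00 + 15 h = 2008-12-16 05:00.
2008-12-16 05:00 + 15 h = 2008-12-16 20:00.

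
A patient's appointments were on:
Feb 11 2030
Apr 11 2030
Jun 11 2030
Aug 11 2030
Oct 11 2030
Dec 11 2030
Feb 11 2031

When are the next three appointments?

The day-of-month is always 11 (59, 61, 61, 61, 61, 62 days between events).
So this recurs on the 11th of every 2 months.
April 2031: Apr 11 2031.
Next: June 2031 → Jun 11 2031.
Next: August 2031 → Aug 11 2031.

Apr 11 2031, Jun 11 2031, Aug 11 2031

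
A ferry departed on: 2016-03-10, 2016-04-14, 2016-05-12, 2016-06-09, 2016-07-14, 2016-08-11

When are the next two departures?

2016-09-08, 2016-10-13

Gaps: 35, 28, 28, 35, 28 days — a mix of 28 and 35. Every date is a Thursday.
Each is the 2nd Thursday of its month.
September 2016 — 2nd Thursday is 2016-09-08.
October 2016 — 2nd Thursday is 2016-10-13.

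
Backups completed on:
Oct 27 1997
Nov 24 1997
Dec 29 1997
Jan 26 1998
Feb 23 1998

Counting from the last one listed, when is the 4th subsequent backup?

Jun 29 1998

These are Mondays with 28, 35, 28, 28-day gaps.
Each is the final Monday of its month — Dec 29 1997 is past the 28th, so '4th Monday' doesn't fit.
March 1998 ends with Monday Mar 30 1998.
April 1998 ends with Monday Apr 27 1998.
May 1998 ends with Monday May 25 1998.
Last Monday of June 1998: Jun 29 1998.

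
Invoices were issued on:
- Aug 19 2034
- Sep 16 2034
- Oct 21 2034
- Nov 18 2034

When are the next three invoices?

Dec 16 2034, Jan 20 2035, Feb 17 2035

These are Saturdays at 28- or 35-day spacing (28, 35, 28).
The pattern: 3rd Saturday of the month.
3rd Saturday of December 2034: Dec 16 2034.
3rd Saturday of January 2035: Jan 20 2035.
February 2035 — 3rd Saturday is Feb 17 2035.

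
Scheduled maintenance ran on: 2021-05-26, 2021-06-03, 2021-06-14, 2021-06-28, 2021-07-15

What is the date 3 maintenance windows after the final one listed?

The spacing grows by 3 each time: 8, 11, 14, 17 days.
Next gap: 20 days. 2021-07-15 + 20 days = 2021-08-04.
Next gap: 23 days. 2021-08-04 + 23 days = 2021-08-27.
Next gap: 26 days. 2021-08-27 + 26 days = 2021-09-22.

2021-09-22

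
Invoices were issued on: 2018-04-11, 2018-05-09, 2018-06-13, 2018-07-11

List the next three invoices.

All dates are Wednesdays, 28, 35, 28 days apart.
Specifically, the 2nd Wednesday of each month.
August 2018 — 2nd Wednesday is 2018-08-08.
September 2018 — 2nd Wednesday is 2018-09-12.
2nd Wednesday of October 2018: 2018-10-10.

2018-08-08, 2018-09-12, 2018-10-10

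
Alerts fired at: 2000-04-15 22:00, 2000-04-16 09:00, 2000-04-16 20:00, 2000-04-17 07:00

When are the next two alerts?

2000-04-17 18:00, 2000-04-18 05:00

Gaps: 11, 11, 11 hours — each event is 11 hours after the previous one.
2000-04-17 07:00 + 11 h = 2000-04-17 18:00.
2000-04-17 18:00 + 11 h = 2000-04-18 05:00.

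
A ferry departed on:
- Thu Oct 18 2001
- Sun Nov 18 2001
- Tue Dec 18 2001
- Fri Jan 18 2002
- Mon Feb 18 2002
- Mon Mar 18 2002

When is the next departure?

Thu Apr 18 2002

Gaps: 31, 30, 31, 31, 28 days — not constant. Every event is on the 18th of the month.
Pattern: the 18th of each month.
April 2002: Thu Apr 18 2002.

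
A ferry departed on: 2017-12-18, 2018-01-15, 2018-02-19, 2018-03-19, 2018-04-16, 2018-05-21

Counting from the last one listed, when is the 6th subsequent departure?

These are Mondays at 28- or 35-day spacing (28, 35, 28, 28, 35).
The pattern: 3rd Monday of the month.
3rd Monday of June 2018: 2018-06-18.
3rd Monday of July 2018: 2018-07-16.
August 2018 — 3rd Monday is 2018-08-20.
September 2018 — 3rd Monday is 2018-09-17.
October 2018 — 3rd Monday is 2018-10-15.
3rd Monday of November 2018: 2018-11-19.

2018-11-19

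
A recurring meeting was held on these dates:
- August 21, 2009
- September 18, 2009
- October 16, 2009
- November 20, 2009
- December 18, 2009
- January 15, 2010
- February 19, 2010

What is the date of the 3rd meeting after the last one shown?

These are Fridays at 28- or 35-day spacing (28, 28, 35, 28, 28, 35).
The pattern: 3rd Friday of the month.
3rd Friday of March 2010: March 19, 2010.
April 2010 — 3rd Friday is April 16, 2010.
3rd Friday of May 2010: May 21, 2010.

May 21, 2010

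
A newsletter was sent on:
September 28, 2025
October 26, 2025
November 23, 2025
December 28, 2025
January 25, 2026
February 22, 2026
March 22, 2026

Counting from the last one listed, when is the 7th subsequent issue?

Gaps: 28, 28, 35, 28, 28, 28 days — a mix of 28 and 35. Every date is a Sunday.
Each is the 4th Sunday of its month.
4th Sunday of April 2026: April 26, 2026.
4th Sunday of May 2026: May 24, 2026.
June 2026 — 4th Sunday is June 28, 2026.
4th Sunday of July 2026: July 26, 2026.
4th Sunday of August 2026: August 23, 2026.
4th Sunday of September 2026: September 27, 2026.
4th Sunday of October 2026: October 25, 2026.

October 25, 2026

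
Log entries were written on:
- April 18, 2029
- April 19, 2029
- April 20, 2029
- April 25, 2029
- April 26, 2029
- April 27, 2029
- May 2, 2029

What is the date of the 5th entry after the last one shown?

May 11, 2029

Every event lands on a Wednesday or Thursday or Friday (gaps cycle 1, 1, 5, 1, 1, 5).
So the schedule is: every Wednesday, Thursday and Friday.
Next Thursday: May 3, 2029.
Next Friday: May 4, 2029.
Next Wednesday: May 9, 2029.
The following Thursday is May 10, 2029.
The following Friday is May 11, 2029.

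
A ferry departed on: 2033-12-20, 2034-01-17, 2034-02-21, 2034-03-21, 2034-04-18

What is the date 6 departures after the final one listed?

2034-10-17

Gaps: 28, 35, 28, 28 days — a mix of 28 and 35. Every date is a Tuesday.
Each is the 3rd Tuesday of its month.
3rd Tuesday of May 2034: 2034-05-16.
June 2034 — 3rd Tuesday is 2034-06-20.
July 2034 — 3rd Tuesday is 2034-07-18.
3rd Tuesday of August 2034: 2034-08-15.
3rd Tuesday of September 2034: 2034-09-19.
October 2034 — 3rd Tuesday is 2034-10-17.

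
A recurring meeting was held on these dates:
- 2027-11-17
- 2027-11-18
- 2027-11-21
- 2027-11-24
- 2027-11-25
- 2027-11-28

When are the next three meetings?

The gap pattern 1, 3, 3, 1, 3 repeats every 3 events.
These are the Wednesdays, Thursdays and Sundays of each week.
Next Wednesday: 2027-12-01.
Next Thursday: 2027-12-02.
The following Sunday is 2027-12-05.

2027-12-01, 2027-12-02, 2027-12-05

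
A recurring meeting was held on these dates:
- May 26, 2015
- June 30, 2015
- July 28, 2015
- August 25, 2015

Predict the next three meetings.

September 29, 2015; October 27, 2015; November 24, 2015

All Tuesdays; the gaps (35, 28, 28) vary with month length.
This is the last Tuesday of each month.
Last Tuesday of September 2015: September 29, 2015.
October 2015 ends with Tuesday October 27, 2015.
Last Tuesday of November 2015: November 24, 2015.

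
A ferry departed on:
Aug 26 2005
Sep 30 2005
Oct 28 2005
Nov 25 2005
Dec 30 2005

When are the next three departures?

These are Fridays with 35, 28, 28, 35-day gaps.
Each is the final Friday of its month — Sep 30 2005 is past the 28th, so '4th Friday' doesn't fit.
Last Friday of January 2006: Jan 27 2006.
February 2006 ends with Friday Feb 24 2006.
Last Friday of March 2006: Mar 31 2006.

Jan 27 2006, Feb 24 2006, Mar 31 2006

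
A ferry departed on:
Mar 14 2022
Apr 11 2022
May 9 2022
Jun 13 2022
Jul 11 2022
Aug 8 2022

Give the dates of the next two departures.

Sep 12 2022, Oct 10 2022

Gaps: 28, 28, 35, 28, 28 days — a mix of 28 and 35. Every date is a Monday.
Each is the 2nd Monday of its month.
2nd Monday of September 2022: Sep 12 2022.
October 2022 — 2nd Monday is Oct 10 2022.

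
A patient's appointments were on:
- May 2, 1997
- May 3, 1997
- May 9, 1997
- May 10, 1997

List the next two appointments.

May 16, 1997; May 17, 1997

Gaps: 1, 6, 1 days — not constant, but cyclic with period 2.
The events fall on every Friday and Saturday.
Next Friday: May 16, 1997.
Next Saturday: May 17, 1997.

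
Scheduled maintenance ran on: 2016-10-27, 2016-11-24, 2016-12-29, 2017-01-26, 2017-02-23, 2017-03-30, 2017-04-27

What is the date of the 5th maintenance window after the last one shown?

These are Thursdays with 28, 35, 28, 28, 35, 28-day gaps.
Each is the final Thursday of its month — 2016-12-29 is past the 28th, so '4th Thursday' doesn't fit.
Last Thursday of May 2017: 2017-05-25.
Last Thursday of June 2017: 2017-06-29.
Last Thursday of July 2017: 2017-07-27.
Last Thursday of August 2017: 2017-08-31.
Last Thursday of September 2017: 2017-09-28.

2017-09-28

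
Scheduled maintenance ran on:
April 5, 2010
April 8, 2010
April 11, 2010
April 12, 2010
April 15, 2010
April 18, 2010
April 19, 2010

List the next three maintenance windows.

April 22, 2010; April 25, 2010; April 26, 2010

The gap pattern 3, 3, 1, 3, 3, 1 repeats every 3 events.
These are the Mondays, Thursdays and Sundays of each week.
Next Thursday: April 22, 2010.
The following Sunday is April 25, 2010.
The following Monday is April 26, 2010.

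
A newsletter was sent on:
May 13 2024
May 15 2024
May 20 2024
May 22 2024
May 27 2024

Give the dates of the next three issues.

May 29 2024, Jun 3 2024, Jun 5 2024

Every event lands on a Monday or Wednesday (gaps cycle 2, 5, 2, 5).
So the schedule is: every Monday and Wednesday.
The following Wednesday is May 29 2024.
The following Monday is Jun 3 2024.
Next Wednesday: Jun 5 2024.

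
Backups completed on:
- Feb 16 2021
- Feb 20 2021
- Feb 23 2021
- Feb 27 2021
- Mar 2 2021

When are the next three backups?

Mar 6 2021, Mar 9 2021, Mar 13 2021

Gaps: 4, 3, 4, 3 days — not constant, but cyclic with period 2.
The events fall on every Tuesday and Saturday.
Next Saturday: Mar 6 2021.
Next Tuesday: Mar 9 2021.
Next Saturday: Mar 13 2021.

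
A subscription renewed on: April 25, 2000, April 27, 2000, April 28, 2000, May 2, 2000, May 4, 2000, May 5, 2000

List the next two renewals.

May 9, 2000; May 11, 2000

Gaps: 2, 1, 4, 2, 1 days — not constant, but cyclic with period 3.
The events fall on every Tuesday, Thursday and Friday.
The following Tuesday is May 9, 2000.
The following Thursday is May 11, 2000.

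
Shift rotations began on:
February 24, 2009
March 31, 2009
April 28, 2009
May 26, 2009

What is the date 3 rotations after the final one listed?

All Tuesdays; the gaps (35, 28, 28) vary with month length.
This is the last Tuesday of each month.
June 2009 ends with Tuesday June 30, 2009.
July 2009 ends with Tuesday July 28, 2009.
August 2009 ends with Tuesday August 25, 2009.

August 25, 2009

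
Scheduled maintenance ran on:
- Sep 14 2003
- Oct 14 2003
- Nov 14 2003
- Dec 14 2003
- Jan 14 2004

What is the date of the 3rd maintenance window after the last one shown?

The day-of-month is always 14 (30, 31, 30, 31 days between events).
So this recurs on the 14th of each month.
Next: February 2004 → Feb 14 2004.
Next: March 2004 → Mar 14 2004.
Next: April 2004 → Apr 14 2004.

Apr 14 2004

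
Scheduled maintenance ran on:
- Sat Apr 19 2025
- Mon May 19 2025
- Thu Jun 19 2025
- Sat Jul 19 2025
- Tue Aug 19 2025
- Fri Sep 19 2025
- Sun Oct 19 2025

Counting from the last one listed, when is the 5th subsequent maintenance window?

Each date is the 19th; the gaps (30, 31, 30, 31, 31, 30) track the month lengths.
The rule is the 19th of each month.
Next: November 2025 → Wed Nov 19 2025.
December 2025: Fri Dec 19 2025.
January 2026: Mon Jan 19 2026.
Next: February 2026 → Thu Feb 19 2026.
Next: March 2026 → Thu Mar 19 2026.

Thu Mar 19 2026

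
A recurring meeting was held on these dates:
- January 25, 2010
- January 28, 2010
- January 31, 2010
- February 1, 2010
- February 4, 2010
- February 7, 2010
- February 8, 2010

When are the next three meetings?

February 11, 2010; February 14, 2010; February 15, 2010

The gap pattern 3, 3, 1, 3, 3, 1 repeats every 3 events.
These are the Mondays, Thursdays and Sundays of each week.
The following Thursday is February 11, 2010.
The following Sunday is February 14, 2010.
Next Monday: February 15, 2010.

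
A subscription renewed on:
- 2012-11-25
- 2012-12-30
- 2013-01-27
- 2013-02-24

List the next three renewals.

2013-03-31, 2013-04-28, 2013-05-26

All Sundays; the gaps (35, 28, 28) vary with month length.
This is the last Sunday of each month.
Last Sunday of March 2013: 2013-03-31.
Last Sunday of April 2013: 2013-04-28.
May 2013 ends with Sunday 2013-05-26.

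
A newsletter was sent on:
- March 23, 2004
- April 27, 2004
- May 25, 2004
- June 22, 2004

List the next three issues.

July 27, 2004; August 24, 2004; September 28, 2004

All dates are Tuesdays, 35, 28, 28 days apart.
Specifically, the 4th Tuesday of each month.
4th Tuesday of July 2004: July 27, 2004.
4th Tuesday of August 2004: August 24, 2004.
September 2004 — 4th Tuesday is September 28, 2004.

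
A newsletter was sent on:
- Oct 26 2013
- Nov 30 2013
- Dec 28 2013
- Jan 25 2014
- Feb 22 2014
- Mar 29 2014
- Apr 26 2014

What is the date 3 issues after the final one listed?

Jul 26 2014

All Saturdays; the gaps (35, 28, 28, 28, 35, 28) vary with month length.
This is the last Saturday of each month.
Last Saturday of May 2014: May 31 2014.
June 2014 ends with Saturday Jun 28 2014.
July 2014 ends with Saturday Jul 26 2014.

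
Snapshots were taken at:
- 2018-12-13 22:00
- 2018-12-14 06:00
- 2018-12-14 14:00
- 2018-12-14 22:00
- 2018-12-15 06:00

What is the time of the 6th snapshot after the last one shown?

2018-12-17 06:00

Spacing: 8, 8, 8, 8 h — constant 8 h.
2018-12-15 06:00 + 8 h = 2018-12-15 14:00.
2018-12-15 14:00 + 8 h = 2018-12-15 22:00.
2018-12-15 22:00 + 8 h = 2018-12-16 06:00.
2018-12-16 06:00 + 8 h = 2018-12-16 14:00.
2018-12-16 14:00 + 8 h = 2018-12-16 22:00.
2018-12-16 22:00 + 8 h = 2018-12-17 06:00.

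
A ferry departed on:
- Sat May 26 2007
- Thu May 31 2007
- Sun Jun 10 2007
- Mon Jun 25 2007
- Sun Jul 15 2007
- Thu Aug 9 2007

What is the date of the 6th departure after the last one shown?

Sun Apr 20 2008

Gaps: 5, 10, 15, 20, 25 days — each gap is 5 larger than the previous one.
Next gap: 30 days. Thu Aug 9 2007 + 30 days = Sat Sep 8 2007.
Next gap: 35 days. Sat Sep 8 2007 + 35 days = Sat Oct 13 2007.
Next gap: 40 days. Sat Oct 13 2007 + 40 days = Thu Nov 22 2007.
Next gap: 45 days. Thu Nov 22 2007 + 45 days = Sun Jan 6 2008.
Next gap: 50 days. Sun Jan 6 2008 + 50 days = Mon Feb 25 2008.
Next gap: 55 days. Mon Feb 25 2008 + 55 days = Sun Apr 20 2008.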